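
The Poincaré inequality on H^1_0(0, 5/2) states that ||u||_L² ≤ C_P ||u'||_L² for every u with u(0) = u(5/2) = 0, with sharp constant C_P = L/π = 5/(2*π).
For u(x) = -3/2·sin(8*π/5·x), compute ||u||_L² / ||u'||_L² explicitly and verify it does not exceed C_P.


||u||_L² / ||u'||_L² = 5/(8*π) < C_P = 5/(2*π).

u(x) = -3/2·sin(8*π/5·x), so u'(x) = -12*π*cos(8*π*x/5)/5.
Writing u(x) = A·sin(kπx/L) with A = -3/2 and k = 4, use ∫_0^L sin²(kπx/L) dx = L/2 and ∫_0^L cos²(kπx/L) dx = L/2.
u² = 9/4·sin²(8*π/5·x) and (u')² = 144*π^2/25·cos²(8*π/5·x), and each of sin², cos² integrates to L/2 = 5/4 over (0, 5/2).
∫_0^5/2 u² dx = 45/16, so ||u||_L² = 3*sqrt(5)/4.
∫_0^5/2 (u')² dx = 36*π^2/5, so ||u'||_L² = 6*sqrt(5)*π/5.
Ratio ||u||_L² / ||u'||_L² = 5/(8*π).
Sharp Poincaré constant on H^1_0(0, 5/2) is C_P = L/π = 5/(2*π), achieved by sin(2*π/5·x).
This is the k = 4 harmonic; the ratio L/(kπ) is strictly less than C_P = L/π, consistent with the sharp inequality ||u||_L² ≤ C_P ||u'||_L².


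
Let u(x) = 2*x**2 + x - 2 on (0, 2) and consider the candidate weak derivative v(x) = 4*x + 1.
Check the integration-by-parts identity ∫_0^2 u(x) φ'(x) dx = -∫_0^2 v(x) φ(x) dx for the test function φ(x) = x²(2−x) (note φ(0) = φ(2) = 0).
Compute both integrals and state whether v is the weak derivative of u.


LHS = -116/15, RHS = -116/15. Yes, v = u' weakly.

u(x) = 2*x**2 + x - 2, classical derivative u'(x) = 4*x + 1.
φ(x) = x²(2−x), so φ'(x) = x*(4 - 3*x).
Note φ(0) = φ(2) = 0, so the boundary term u·φ vanishes.
LHS = ∫_0^2 u(x) φ'(x) dx = ∫_0^2 (-6*x^4 + 5*x^3 + 10*x^2 - 8*x) dx. Term by term:
  ∫_0^2 -6*x^4 dx = -192/5;  ∫_0^2 5*x^3 dx = 20;  ∫_0^2 10*x^2 dx = 80/3;
  ∫_0^2 -8*x dx = -16.
Sum: -192/5 + 20 + 80/3 − 16 = -116/15.
So LHS = -116/15.
∫_0^2 v(x) φ(x) dx = ∫_0^2 (-4*x^4 + 7*x^3 + 2*x^2) dx. Term by term:
  ∫_0^2 -4*x^4 dx = -128/5;  ∫_0^2 7*x^3 dx = 28;  ∫_0^2 2*x^2 dx = 16/3.
Sum: -128/5 + 28 + 16/3 = 116/15.
So RHS = -∫_0^2 v(x) φ(x) dx = -116/15.
LHS = RHS, so the identity holds for this test φ.
Moreover u is smooth here and v(x) = u'(x) = 4*x + 1 pointwise, so the identity holds for every test function. Hence v is the weak derivative of u.


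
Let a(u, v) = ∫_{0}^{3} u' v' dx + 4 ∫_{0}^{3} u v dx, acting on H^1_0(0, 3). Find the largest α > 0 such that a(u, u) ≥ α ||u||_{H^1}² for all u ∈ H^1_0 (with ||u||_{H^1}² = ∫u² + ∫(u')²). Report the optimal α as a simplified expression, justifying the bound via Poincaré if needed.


α = 1

Coercivity of a(·,·) on H^1_0(0, 3) means a(u, u) ≥ α ||u||_{H^1}² for every u ∈ H^1_0.
The interval has length L = 3, and Poincaré/coercivity depend only on L. Here a(u, u) = ∫(u')² + (4)·∫u².
Here c = 4 ≥ 1, so a(u,u) = ∫(u')² + c∫u² ≥ ∫(u')² + ∫u² = ||u||_{H^1}², i.e. α = 1 works. No larger α is possible: a(u,u) ≥ α||u||_{H^1}² means (1−α)∫(u')² ≥ (α−c)∫u², and for the modes u_n = sin(nπ(x−x₀)/L) (x₀ the left endpoint) one has ∫u_n²/∫(u_n')² = (L/(nπ))² → 0, so a(u_n,u_n)/||u_n||_{H^1}² → 1. Hence the optimal constant is α = 1.
Therefore α = 1.


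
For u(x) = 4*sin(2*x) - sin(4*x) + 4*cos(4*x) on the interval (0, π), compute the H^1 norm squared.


||u||_{H^1(0,π)}^2 = 369*π/2

u'(x) = -16*sin(4*x) + 8*cos(2*x) - 4*cos(4*x).
Expand u² and (u')² and integrate term by term on (0, π), using: for integers n ≥ 1, ∫_0^π sin²(nx) dx = ∫_0^π cos²(nx) dx = π/2; for n ≠ n', ∫_0^π sin(nx)sin(n'x) dx = ∫_0^π cos(nx)cos(n'x) dx = 0; and by product-to-sum, ∫_0^π sin(nx)cos(n'x) dx = ½∫_0^π [sin((n+n')x) + sin((n−n')x)] dx, which is 0 when n+n' is even and 2n/(n²−n'²) when n+n' is odd (it need not vanish on (0, π)).
  u² squared terms: (-1)²·∫sin(4x)² dx = 1·π/2 = π/2;  (4)²·∫cos(4x)² dx = 16·π/2 = 8*π;  (4)²·∫sin(2x)² dx = 16·π/2 = 8*π.
  u² cross terms: 2·(-1)·(4)·∫sin(4x)·cos(4x) dx = -8·(0) = 0;  2·(-1)·(4)·∫sin(4x)·sin(2x) dx = -8·(0) = 0;  2·(4)·(4)·∫cos(4x)·sin(2x) dx = 32·(0) = 0.
  So ∫_0^π u² dx = π/2 + 8*π + 8*π + 0 + 0 + 0 = 33*π/2.
  (u')² squared terms: (-16)²·∫sin(4x)² dx = 256·π/2 = 128*π;  (-4)²·∫cos(4x)² dx = 16·π/2 = 8*π;  (8)²·∫cos(2x)² dx = 64·π/2 = 32*π.
  (u')² cross terms: 2·(-16)·(-4)·∫sin(4x)·cos(4x) dx = 128·(0) = 0;  2·(-16)·(8)·∫sin(4x)·cos(2x) dx = -256·(0) = 0;  2·(-4)·(8)·∫cos(4x)·cos(2x) dx = -64·(0) = 0.
  So ∫_0^π (u')² dx = 128*π + 8*π + 32*π + 0 + 0 + 0 = 168*π.
||u||_{H^1}^2 = (33*π/2) + (168*π) = 369*π/2.


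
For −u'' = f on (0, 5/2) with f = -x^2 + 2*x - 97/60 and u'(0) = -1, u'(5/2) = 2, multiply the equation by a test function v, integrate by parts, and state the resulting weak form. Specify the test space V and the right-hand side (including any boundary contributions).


V = H^1(0, 5/2) (v unrestricted at boundary; u is determined up to an additive constant); weak form: ∫_0^5/2 u'v' dx = ∫_0^5/2 (-x^2 + 2*x - 97/60) v dx + 2·v(5/2) + v(0) for all v ∈ V.

Multiply both sides by a test function v and integrate from 0 to 5/2:
  ∫_0^5/2 −u''(x) v(x) dx = ∫_0^5/2 f(x) v(x) dx.
Integrate the LHS by parts once:
  ∫_0^5/2 −u'' v dx = −[u'(x) v(x)]_0^5/2 + ∫_0^5/2 u'(x) v'(x) dx.
Thus ∫_0^5/2 u'(x) v'(x) dx = ∫_0^5/2 f(x) v(x) dx + [u'(x) v(x)]_0^5/2.
Choose V so that boundary terms are either known or forced to vanish.
u has inhomogeneous Neumann u'(0) = -1, u'(5/2) = 2. [u' v]_0^5/2 = (2)·v(5/2) − (-1)·v(0) = 2·v(5/2) + v(0). Take V = H^1(0, 5/2); boundary term becomes part of RHS.
Weak formulation: find u (satisfying any essential BC) such that ∫_0^5/2 u'(x) v'(x) dx = ∫_0^5/2 f v dx + 2·v(5/2) + v(0) for all v ∈ V (Neumann data are natural BCs: they enter the RHS as boundary terms).
Substituting f(x) = -x^2 + 2*x - 97/60, the right-hand side is ∫_0^5/2 (-x^2 + 2*x - 97/60) v dx + 2·v(5/2) + v(0).
Compatibility check (pure Neumann): taking v ≡ 1 ∈ V gives 0 = ∫_0^5/2 f dx + (2) − (-1), i.e. ∫_0^5/2 f dx must equal u'(0) − u'(5/2) = -3. Indeed ∫_0^5/2 (-x^2 + 2*x - 97/60) dx = -3, so the data are compatible. The solution is then unique only up to an additive constant (fix it e.g. by requiring ∫_0^5/2 u dx = 0).


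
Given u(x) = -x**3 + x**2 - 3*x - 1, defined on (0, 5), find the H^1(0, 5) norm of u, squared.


||u||_{H^1}^2 = 102450/7

The H^1 norm (squared) on an interval (0, L) is
  ||u||_{H^1}^2 = ∫_0^L u(x)^2 dx + ∫_0^L u'(x)^2 dx.
Compute u'(x) = -3*x**2 + 2*x - 3.
Then u(x)^2 = x**6 - 2*x**5 + 7*x**4 - 4*x**3 + 7*x**2 + 6*x + 1 and u'(x)^2 = 9*x**4 - 12*x**3 + 22*x**2 - 12*x + 9.
Integrate each monomial from 0 to 5 using ∫_0^5 c·x^n dx = c·5^(n+1)/(n+1):
  ∫_0^5 u(x)^2 dx = ∫_0^5 (x^6 - 2*x^5 + 7*x^4 - 4*x^3 + 7*x^2 + 6*x + 1) dx. Term by term:
    ∫_0^5 x^6 dx = 78125/7;  ∫_0^5 -2*x^5 dx = -15625/3;  ∫_0^5 7*x^4 dx = 4375;
    ∫_0^5 -4*x^3 dx = -625;  ∫_0^5 7*x^2 dx = 875/3;  ∫_0^5 6*x dx = 75;
    ∫_0^5 1 dx = 5.
  Sum: 78125/7 − 15625/3 + 4375 − 625 + 875/3 + 75 + 5 = 211555/21.
  ∫_0^5 u'(x)^2 dx = ∫_0^5 (9*x^4 - 12*x^3 + 22*x^2 - 12*x + 9) dx. Term by term:
    ∫_0^5 9*x^4 dx = 5625;  ∫_0^5 -12*x^3 dx = -1875;  ∫_0^5 22*x^2 dx = 2750/3;
    ∫_0^5 -12*x dx = -150;  ∫_0^5 9 dx = 45.
  Sum: 5625 − 1875 + 2750/3 − 150 + 45 = 13685/3.
Adding: ||u||_{H^1}^2 = 211555/21 + 13685/3 = 102450/7.


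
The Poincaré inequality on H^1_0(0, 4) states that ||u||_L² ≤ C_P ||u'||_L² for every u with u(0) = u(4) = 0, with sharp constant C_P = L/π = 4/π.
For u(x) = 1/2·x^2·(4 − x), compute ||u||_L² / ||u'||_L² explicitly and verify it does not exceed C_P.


||u||_L² / ||u'||_L² = 2*sqrt(14)/7 < C_P = 4/π.

u(x) = 1/2·x^2·(4 − x), so u'(x) = x*(8 - 3*x)/2.
u(x) = 1/2·x^2·(4 − x) vanishes at x = 0 and x = 4, so u ∈ H^1_0(0, 4). Differentiate via the product rule and integrate the resulting polynomials term by term.
  ∫_0^4 u² dx = ∫_0^4 (x^6/4 - 2*x^5 + 4*x^4) dx. Term by term:
    ∫_0^4 x^6/4 dx = 4096/7;  ∫_0^4 -2*x^5 dx = -4096/3;  ∫_0^4 4*x^4 dx = 4096/5.
  Sum: 4096/7 − 4096/3 + 4096/5 = 4096/105.
  ∫_0^4 (u')² dx = ∫_0^4 (9*x^4/4 - 12*x^3 + 16*x^2) dx. Term by term:
    ∫_0^4 9*x^4/4 dx = 2304/5;  ∫_0^4 -12*x^3 dx = -768;  ∫_0^4 16*x^2 dx = 1024/3.
  Sum: 2304/5 − 768 + 1024/3 = 512/15.
∫_0^4 u² dx = 4096/105, so ||u||_L² = 64*sqrt(105)/105.
∫_0^4 (u')² dx = 512/15, so ||u'||_L² = 16*sqrt(30)/15.
Ratio ||u||_L² / ||u'||_L² = 2*sqrt(14)/7.
Sharp Poincaré constant on H^1_0(0, 4) is C_P = L/π = 4/π, achieved by sin(π/4·x).
A polynomial bump cannot attain the sharp Poincaré constant (only the first sine eigenfunction does), so the ratio is strictly less than C_P, consistent with ||u||_L² ≤ C_P ||u'||_L².


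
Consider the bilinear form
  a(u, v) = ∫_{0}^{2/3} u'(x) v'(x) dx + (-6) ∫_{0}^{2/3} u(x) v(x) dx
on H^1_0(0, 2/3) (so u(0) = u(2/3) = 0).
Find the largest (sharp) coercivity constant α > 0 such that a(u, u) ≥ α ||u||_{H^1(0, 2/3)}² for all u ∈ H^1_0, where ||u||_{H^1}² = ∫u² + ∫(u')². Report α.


α = 3*(-8 + 3*π^2)/(4 + 9*π^2)

Coercivity of a(·,·) on H^1_0(0, 2/3) means a(u, u) ≥ α ||u||_{H^1}² for every u ∈ H^1_0.
The interval has length L = 2/3, and Poincaré/coercivity depend only on L. Here a(u, u) = ∫(u')² + (-6)·∫u².
Here c = -6 < 0 with |c| < (π/L)² = 9*π^2/4, so coercivity still holds. The condition a(u,u) ≥ α||u||_{H^1}² reads (1−α)∫(u')² ≥ (α−c)∫u². Any admissible α is ≤ 1 (rapidly oscillating u have ∫u²/∫(u')² → 0), and α = 1 would force 0 ≥ (1−c)∫u², impossible since c < 1; so 1−α > 0. By the sharp Poincaré inequality on H^1_0 of an interval of length L, ∫(u')² ≥ (π/L)²∫u² with equality for the first sine mode sin(π(x−x₀)/L) (x₀ the left endpoint), so the inequality holds for all u iff (1−α)(π/L)² ≥ α − c, i.e. α ≤ ((π/L)² + c)/((π/L)² + 1) = (1 + c(L/π)²)/(1 + (L/π)²). (Direct route, valid since c ≤ 0: Poincaré gives c∫u² ≥ c(L/π)²∫(u')², so a(u,u) ≥ (1 + c(L/π)²)∫(u')², while ||u||_{H^1}² ≤ (1 + (L/π)²)∫(u')²; dividing yields the same α.) With (π/L)² = 9*π^2/4 and c = -6, the largest admissible constant is α = ((π/L)² + c)/((π/L)² + 1).
Simplifying, α = 3*(-8 + 3*π^2)/(4 + 9*π^2).


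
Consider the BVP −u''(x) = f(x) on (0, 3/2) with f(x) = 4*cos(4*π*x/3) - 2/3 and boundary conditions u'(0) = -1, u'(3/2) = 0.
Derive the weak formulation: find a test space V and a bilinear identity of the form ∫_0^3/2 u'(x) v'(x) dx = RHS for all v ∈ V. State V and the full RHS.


V = H^1(0, 3/2) (v unrestricted at boundary; u is determined up to an additive constant); weak form: ∫_0^3/2 u'v' dx = ∫_0^3/2 (4*cos(4*π*x/3) - 2/3) v dx + v(0) for all v ∈ V.

Multiply both sides by a test function v and integrate from 0 to 3/2:
  ∫_0^3/2 −u''(x) v(x) dx = ∫_0^3/2 f(x) v(x) dx.
Integrate the LHS by parts once:
  ∫_0^3/2 −u'' v dx = −[u'(x) v(x)]_0^3/2 + ∫_0^3/2 u'(x) v'(x) dx.
Thus ∫_0^3/2 u'(x) v'(x) dx = ∫_0^3/2 f(x) v(x) dx + [u'(x) v(x)]_0^3/2.
Choose V so that boundary terms are either known or forced to vanish.
u has inhomogeneous Neumann u'(0) = -1, u'(3/2) = 0. [u' v]_0^3/2 = (0)·v(3/2) − (-1)·v(0) = v(0). Take V = H^1(0, 3/2); boundary term becomes part of RHS.
Weak formulation: find u (satisfying any essential BC) such that ∫_0^3/2 u'(x) v'(x) dx = ∫_0^3/2 f v dx + v(0) for all v ∈ V (Neumann data are natural BCs: they enter the RHS as boundary terms).
Substituting f(x) = 4*cos(4*π*x/3) - 2/3, the right-hand side is ∫_0^3/2 (4*cos(4*π*x/3) - 2/3) v dx + v(0).
Compatibility check (pure Neumann): taking v ≡ 1 ∈ V gives 0 = ∫_0^3/2 f dx + (0) − (-1), i.e. ∫_0^3/2 f dx must equal u'(0) − u'(3/2) = -1. Indeed ∫_0^3/2 (4*cos(4*π*x/3) - 2/3) dx = -1, so the data are compatible. The solution is then unique only up to an additive constant (fix it e.g. by requiring ∫_0^3/2 u dx = 0).


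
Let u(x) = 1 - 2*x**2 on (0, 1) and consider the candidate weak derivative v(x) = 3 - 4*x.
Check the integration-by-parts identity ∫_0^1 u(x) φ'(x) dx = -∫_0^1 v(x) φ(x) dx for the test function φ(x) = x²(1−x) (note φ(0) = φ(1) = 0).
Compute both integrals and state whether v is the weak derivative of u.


LHS = 1/5, RHS = -1/20. No, v is not the weak derivative of u.

u(x) = 1 - 2*x**2, classical derivative u'(x) = -4*x.
φ(x) = x²(1−x), so φ'(x) = x*(2 - 3*x).
Note φ(0) = φ(1) = 0, so the boundary term u·φ vanishes.
LHS = ∫_0^1 u(x) φ'(x) dx = ∫_0^1 (6*x^4 - 4*x^3 - 3*x^2 + 2*x) dx. Term by term:
  ∫_0^1 6*x^4 dx = 6/5;  ∫_0^1 -4*x^3 dx = -1;  ∫_0^1 -3*x^2 dx = -1;
  ∫_0^1 2*x dx = 1.
Sum: 6/5 − 1 − 1 + 1 = 1/5.
So LHS = 1/5.
∫_0^1 v(x) φ(x) dx = ∫_0^1 (4*x^4 - 7*x^3 + 3*x^2) dx. Term by term:
  ∫_0^1 4*x^4 dx = 4/5;  ∫_0^1 -7*x^3 dx = -7/4;  ∫_0^1 3*x^2 dx = 1.
Sum: 4/5 − 7/4 + 1 = 1/20.
So RHS = -∫_0^1 v(x) φ(x) dx = -1/20.
LHS − RHS = 1/4 ≠ 0, so the identity fails.
(For a valid weak derivative the identity must hold for EVERY test function, in particular this one. The failure shows v is NOT the weak derivative of u.)
Correct weak derivative would be u'(x) = -4*x.


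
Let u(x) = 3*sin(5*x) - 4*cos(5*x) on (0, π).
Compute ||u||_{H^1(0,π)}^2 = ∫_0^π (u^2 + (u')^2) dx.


||u||_{H^1(0,π)}^2 = 325*π

u'(x) = 20*sin(5*x) + 15*cos(5*x).
Expand u² and (u')² and integrate term by term on (0, π), using: for integers n ≥ 1, ∫_0^π sin²(nx) dx = ∫_0^π cos²(nx) dx = π/2; for n ≠ n', ∫_0^π sin(nx)sin(n'x) dx = ∫_0^π cos(nx)cos(n'x) dx = 0; and by product-to-sum, ∫_0^π sin(nx)cos(n'x) dx = ½∫_0^π [sin((n+n')x) + sin((n−n')x)] dx, which is 0 when n+n' is even and 2n/(n²−n'²) when n+n' is odd (it need not vanish on (0, π)).
  u² squared terms: (-4)²·∫cos(5x)² dx = 16·π/2 = 8*π;  (3)²·∫sin(5x)² dx = 9·π/2 = 9*π/2.
  u² cross terms: 2·(-4)·(3)·∫cos(5x)·sin(5x) dx = -24·(0) = 0.
  So ∫_0^π u² dx = 8*π + 9*π/2 + 0 = 25*π/2.
  (u')² squared terms: (15)²·∫cos(5x)² dx = 225·π/2 = 225*π/2;  (20)²·∫sin(5x)² dx = 400·π/2 = 200*π.
  (u')² cross terms: 2·(15)·(20)·∫cos(5x)·sin(5x) dx = 600·(0) = 0.
  So ∫_0^π (u')² dx = 225*π/2 + 200*π + 0 = 625*π/2.
||u||_{H^1}^2 = (25*π/2) + (625*π/2) = 325*π.


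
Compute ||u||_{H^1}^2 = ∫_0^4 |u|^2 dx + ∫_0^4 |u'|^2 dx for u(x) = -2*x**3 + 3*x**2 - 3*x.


||u||_{H^1}^2 = 299596/35

The H^1 norm (squared) on an interval (0, L) is
  ||u||_{H^1}^2 = ∫_0^L u(x)^2 dx + ∫_0^L u'(x)^2 dx.
Compute u'(x) = -6*x**2 + 6*x - 3.
Then u(x)^2 = 4*x**6 - 12*x**5 + 21*x**4 - 18*x**3 + 9*x**2 and u'(x)^2 = 36*x**4 - 72*x**3 + 72*x**2 - 36*x + 9.
Integrate each monomial from 0 to 4 using ∫_0^4 c·x^n dx = c·4^(n+1)/(n+1):
  ∫_0^4 u(x)^2 dx = ∫_0^4 (4*x^6 - 12*x^5 + 21*x^4 - 18*x^3 + 9*x^2) dx. Term by term:
    ∫_0^4 4*x^6 dx = 65536/7;  ∫_0^4 -12*x^5 dx = -8192;  ∫_0^4 21*x^4 dx = 21504/5;
    ∫_0^4 -18*x^3 dx = -1152;  ∫_0^4 9*x^2 dx = 192.
  Sum: 65536/7 − 8192 + 21504/5 − 1152 + 192 = 157888/35.
  ∫_0^4 u'(x)^2 dx = ∫_0^4 (36*x^4 - 72*x^3 + 72*x^2 - 36*x + 9) dx. Term by term:
    ∫_0^4 36*x^4 dx = 36864/5;  ∫_0^4 -72*x^3 dx = -4608;  ∫_0^4 72*x^2 dx = 1536;
    ∫_0^4 -36*x dx = -288;  ∫_0^4 9 dx = 36.
  Sum: 36864/5 − 4608 + 1536 − 288 + 36 = 20244/5.
Adding: ||u||_{H^1}^2 = 157888/35 + 20244/5 = 299596/35.


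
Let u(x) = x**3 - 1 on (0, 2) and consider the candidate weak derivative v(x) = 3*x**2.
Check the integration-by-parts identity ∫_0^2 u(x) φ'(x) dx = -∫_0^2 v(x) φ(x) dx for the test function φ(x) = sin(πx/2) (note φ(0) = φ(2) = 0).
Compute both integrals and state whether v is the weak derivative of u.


LHS = -24/π + 96/π^3, RHS = -24/π + 96/π^3. Yes, v = u' weakly.

u(x) = x**3 - 1, classical derivative u'(x) = 3*x**2.
φ(x) = sin(πx/2), so φ'(x) = π*cos(π*x/2)/2.
Note φ(0) = φ(2) = 0, so the boundary term u·φ vanishes.
LHS = ∫_0^2 u(x) φ'(x) dx = ∫_0^2 (π*x^3*cos(π*x/2)/2 - π*cos(π*x/2)/2) dx. Term by term:
  ∫_0^2 -π*cos(π*x/2)/2 dx = 0;  ∫_0^2 π*x^3*cos(π*x/2)/2 dx = -24/π + 96/π^3.
Sum: 0 + -24/π + 96/π^3 = -24/π + 96/π^3.
So LHS = -24/π + 96/π^3.
∫_0^2 v(x) φ(x) dx = ∫_0^2 (3*x^2*sin(π*x/2)) dx. Term by term:
  ∫_0^2 3*x^2*sin(π*x/2) dx = -96/π^3 + 24/π.
So RHS = -∫_0^2 v(x) φ(x) dx = -24/π + 96/π^3.
LHS = RHS, so the identity holds for this test φ.
Moreover u is smooth here and v(x) = u'(x) = 3*x**2 pointwise, so the identity holds for every test function. Hence v is the weak derivative of u.


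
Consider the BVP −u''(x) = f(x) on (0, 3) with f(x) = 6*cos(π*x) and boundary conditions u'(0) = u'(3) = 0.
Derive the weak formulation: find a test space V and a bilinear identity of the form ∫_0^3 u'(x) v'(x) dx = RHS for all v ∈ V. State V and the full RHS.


V = H^1(0, 3) (no boundary constraint on v; u is determined up to an additive constant); weak form: ∫_0^3 u'v' dx = ∫_0^3 (6*cos(π*x)) v dx for all v ∈ V.

Multiply both sides by a test function v and integrate from 0 to 3:
  ∫_0^3 −u''(x) v(x) dx = ∫_0^3 f(x) v(x) dx.
Integrate the LHS by parts once:
  ∫_0^3 −u'' v dx = −[u'(x) v(x)]_0^3 + ∫_0^3 u'(x) v'(x) dx.
Thus ∫_0^3 u'(x) v'(x) dx = ∫_0^3 f(x) v(x) dx + [u'(x) v(x)]_0^3.
Choose V so that boundary terms are either known or forced to vanish.
u has homogeneous Neumann: u'(0) = u'(3) = 0. So [u' v]_0^3 = 0·v(3) − 0·v(0) = 0 for any v; take V = H^1(0, 3).
Weak formulation: find u (satisfying any essential BC) such that ∫_0^3 u'(x) v'(x) dx = ∫_0^3 f v dx for all v ∈ V (homogeneous Neumann, so boundary terms vanish).
Substituting f(x) = 6*cos(π*x), the right-hand side is ∫_0^3 (6*cos(π*x)) v dx.
Compatibility check (pure Neumann): taking v ≡ 1 ∈ V gives 0 = ∫_0^3 f dx + (0) − (0), i.e. ∫_0^3 f dx must equal u'(0) − u'(3) = 0. Indeed ∫_0^3 (6*cos(π*x)) dx = 0, so the data are compatible. The solution is then unique only up to an additive constant (fix it e.g. by requiring ∫_0^3 u dx = 0).


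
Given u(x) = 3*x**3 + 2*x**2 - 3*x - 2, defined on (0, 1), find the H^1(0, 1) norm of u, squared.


||u||_{H^1}^2 = 2452/105

The H^1 norm (squared) on an interval (0, L) is
  ||u||_{H^1}^2 = ∫_0^L u(x)^2 dx + ∫_0^L u'(x)^2 dx.
Compute u'(x) = 9*x**2 + 4*x - 3.
Then u(x)^2 = 9*x**6 + 12*x**5 - 14*x**4 - 24*x**3 + x**2 + 12*x + 4 and u'(x)^2 = 81*x**4 + 72*x**3 - 38*x**2 - 24*x + 9.
Integrate each monomial from 0 to 1 using ∫_0^1 c·x^n dx = c·1^(n+1)/(n+1):
  ∫_0^1 u(x)^2 dx = ∫_0^1 (9*x^6 + 12*x^5 - 14*x^4 - 24*x^3 + x^2 + 12*x + 4) dx. Term by term:
    ∫_0^1 9*x^6 dx = 9/7;  ∫_0^1 12*x^5 dx = 2;  ∫_0^1 -14*x^4 dx = -14/5;
    ∫_0^1 -24*x^3 dx = -6;  ∫_0^1 x^2 dx = 1/3;  ∫_0^1 12*x dx = 6;
    ∫_0^1 4 dx = 4.
  Sum: 9/7 + 2 − 14/5 − 6 + 1/3 + 6 + 4 = 506/105.
  ∫_0^1 u'(x)^2 dx = ∫_0^1 (81*x^4 + 72*x^3 - 38*x^2 - 24*x + 9) dx. Term by term:
    ∫_0^1 81*x^4 dx = 81/5;  ∫_0^1 72*x^3 dx = 18;  ∫_0^1 -38*x^2 dx = -38/3;
    ∫_0^1 -24*x dx = -12;  ∫_0^1 9 dx = 9.
  Sum: 81/5 + 18 − 38/3 − 12 + 9 = 278/15.
Adding: ||u||_{H^1}^2 = 506/105 + 278/15 = 2452/105.


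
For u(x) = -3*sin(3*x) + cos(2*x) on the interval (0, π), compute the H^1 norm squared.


||u||_{H^1(0,π)}^2 = -36 + 95*π/2

u'(x) = -2*sin(2*x) - 9*cos(3*x).
Expand u² and (u')² and integrate term by term on (0, π), using: for integers n ≥ 1, ∫_0^π sin²(nx) dx = ∫_0^π cos²(nx) dx = π/2; for n ≠ n', ∫_0^π sin(nx)sin(n'x) dx = ∫_0^π cos(nx)cos(n'x) dx = 0; and by product-to-sum, ∫_0^π sin(nx)cos(n'x) dx = ½∫_0^π [sin((n+n')x) + sin((n−n')x)] dx, which is 0 when n+n' is even and 2n/(n²−n'²) when n+n' is odd (it need not vanish on (0, π)).
  u² squared terms: (-3)²·∫sin(3x)² dx = 9·π/2 = 9*π/2;  (1)²·∫cos(2x)² dx = 1·π/2 = π/2.
  u² cross terms: 2·(-3)·(1)·∫sin(3x)·cos(2x) dx = -6·(6/5) = -36/5.
  So ∫_0^π u² dx = 9*π/2 + π/2 − 36/5 = -36/5 + 5*π.
  (u')² squared terms: (-9)²·∫cos(3x)² dx = 81·π/2 = 81*π/2;  (-2)²·∫sin(2x)² dx = 4·π/2 = 2*π.
  (u')² cross terms: 2·(-9)·(-2)·∫cos(3x)·sin(2x) dx = 36·(-4/5) = -144/5.
  So ∫_0^π (u')² dx = 81*π/2 + 2*π − 144/5 = -144/5 + 85*π/2.
||u||_{H^1}^2 = (-36/5 + 5*π) + (-144/5 + 85*π/2) = -36 + 95*π/2.


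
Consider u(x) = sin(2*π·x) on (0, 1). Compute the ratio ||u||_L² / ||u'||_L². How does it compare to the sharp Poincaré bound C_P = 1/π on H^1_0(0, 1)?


||u||_L² / ||u'||_L² = 1/(2*π) < C_P = 1/π.

u(x) = sin(2*π·x), so u'(x) = 2*π*cos(2*π*x).
Writing u(x) = A·sin(kπx/L) with A = 1 and k = 2, use ∫_0^L sin²(kπx/L) dx = L/2 and ∫_0^L cos²(kπx/L) dx = L/2.
u² = 1·sin²(2*π·x) and (u')² = 4*π^2·cos²(2*π·x), and each of sin², cos² integrates to L/2 = 1/2 over (0, 1).
∫_0^1 u² dx = 1/2, so ||u||_L² = sqrt(2)/2.
∫_0^1 (u')² dx = 2*π^2, so ||u'||_L² = sqrt(2)*π.
Ratio ||u||_L² / ||u'||_L² = 1/(2*π).
Sharp Poincaré constant on H^1_0(0, 1) is C_P = L/π = 1/π, achieved by sin(π·x).
This is the k = 2 harmonic; the ratio L/(kπ) is strictly less than C_P = L/π, consistent with the sharp inequality ||u||_L² ≤ C_P ||u'||_L².


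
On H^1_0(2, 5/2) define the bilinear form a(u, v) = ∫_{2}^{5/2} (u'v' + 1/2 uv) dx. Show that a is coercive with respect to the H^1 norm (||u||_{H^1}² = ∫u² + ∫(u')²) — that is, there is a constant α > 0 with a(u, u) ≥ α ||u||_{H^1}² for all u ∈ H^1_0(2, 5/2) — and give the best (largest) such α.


α = (1 + 8*π^2)/(2*(1 + 4*π^2))

Coercivity of a(·,·) on H^1_0(2, 5/2) means a(u, u) ≥ α ||u||_{H^1}² for every u ∈ H^1_0.
The interval has length L = 1/2, and Poincaré/coercivity depend only on L. Here a(u, u) = ∫(u')² + (1/2)·∫u².
Here 0 < c = 1/2 < 1. The condition a(u,u) ≥ α||u||_{H^1}² reads (1−α)∫(u')² ≥ (α−c)∫u². Any admissible α is ≤ 1 (rapidly oscillating u have ∫u²/∫(u')² → 0), and α = 1 would force 0 ≥ (1−c)∫u², impossible since c < 1; so 1−α > 0. By the sharp Poincaré inequality on H^1_0 of an interval of length L, ∫(u')² ≥ (π/L)²∫u² with equality for the first sine mode sin(π(x−x₀)/L) (x₀ the left endpoint), so the inequality holds for all u iff (1−α)(π/L)² ≥ α − c, i.e. α ≤ ((π/L)² + c)/((π/L)² + 1) = (1 + c(L/π)²)/(1 + (L/π)²). With (π/L)² = 4*π^2 and c = 1/2, the largest admissible constant is α = ((π/L)² + c)/((π/L)² + 1).
Simplifying, α = (1 + 8*π^2)/(2*(1 + 4*π^2)).


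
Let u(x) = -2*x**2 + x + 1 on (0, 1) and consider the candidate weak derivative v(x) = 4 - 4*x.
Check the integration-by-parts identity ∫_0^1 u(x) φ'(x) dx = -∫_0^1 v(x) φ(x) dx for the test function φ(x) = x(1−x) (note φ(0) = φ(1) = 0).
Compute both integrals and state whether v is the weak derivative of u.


LHS = 1/6, RHS = -1/3. No, v is not the weak derivative of u.

u(x) = -2*x**2 + x + 1, classical derivative u'(x) = 1 - 4*x.
φ(x) = x(1−x), so φ'(x) = 1 - 2*x.
Note φ(0) = φ(1) = 0, so the boundary term u·φ vanishes.
LHS = ∫_0^1 u(x) φ'(x) dx = ∫_0^1 (4*x^3 - 4*x^2 - x + 1) dx. Term by term:
  ∫_0^1 4*x^3 dx = 1;  ∫_0^1 -4*x^2 dx = -4/3;  ∫_0^1 -x dx = -1/2;
  ∫_0^1 1 dx = 1.
Sum: 1 − 4/3 − 1/2 + 1 = 1/6.
So LHS = 1/6.
∫_0^1 v(x) φ(x) dx = ∫_0^1 (4*x^3 - 8*x^2 + 4*x) dx. Term by term:
  ∫_0^1 4*x^3 dx = 1;  ∫_0^1 -8*x^2 dx = -8/3;  ∫_0^1 4*x dx = 2.
Sum: 1 − 8/3 + 2 = 1/3.
So RHS = -∫_0^1 v(x) φ(x) dx = -1/3.
LHS − RHS = 1/2 ≠ 0, so the identity fails.
(For a valid weak derivative the identity must hold for EVERY test function, in particular this one. The failure shows v is NOT the weak derivative of u.)
Correct weak derivative would be u'(x) = 1 - 4*x.


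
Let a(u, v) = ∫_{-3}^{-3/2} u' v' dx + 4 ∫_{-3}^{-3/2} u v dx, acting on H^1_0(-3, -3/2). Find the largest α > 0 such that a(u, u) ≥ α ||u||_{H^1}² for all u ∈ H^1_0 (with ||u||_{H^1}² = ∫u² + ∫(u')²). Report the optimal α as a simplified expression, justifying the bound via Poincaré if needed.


α = 1

Coercivity of a(·,·) on H^1_0(-3, -3/2) means a(u, u) ≥ α ||u||_{H^1}² for every u ∈ H^1_0.
The interval has length L = 3/2, and Poincaré/coercivity depend only on L. Here a(u, u) = ∫(u')² + (4)·∫u².
Here c = 4 ≥ 1, so a(u,u) = ∫(u')² + c∫u² ≥ ∫(u')² + ∫u² = ||u||_{H^1}², i.e. α = 1 works. No larger α is possible: a(u,u) ≥ α||u||_{H^1}² means (1−α)∫(u')² ≥ (α−c)∫u², and for the modes u_n = sin(nπ(x−x₀)/L) (x₀ the left endpoint) one has ∫u_n²/∫(u_n')² = (L/(nπ))² → 0, so a(u_n,u_n)/||u_n||_{H^1}² → 1. Hence the optimal constant is α = 1.
Therefore α = 1.


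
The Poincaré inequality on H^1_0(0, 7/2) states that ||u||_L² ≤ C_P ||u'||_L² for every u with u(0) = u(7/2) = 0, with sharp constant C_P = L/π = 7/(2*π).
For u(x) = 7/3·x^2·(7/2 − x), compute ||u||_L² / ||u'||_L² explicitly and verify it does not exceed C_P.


||u||_L² / ||u'||_L² = sqrt(14)/4 < C_P = 7/(2*π).

u(x) = 7/3·x^2·(7/2 − x), so u'(x) = 7*x*(7 - 3*x)/3.
u(x) = 7/3·x^2·(7/2 − x) vanishes at x = 0 and x = 7/2, so u ∈ H^1_0(0, 7/2). Differentiate via the product rule and integrate the resulting polynomials term by term.
  ∫_0^7/2 u² dx = ∫_0^7/2 (49*x^6/9 - 343*x^5/9 + 2401*x^4/36) dx. Term by term:
    ∫_0^7/2 49*x^6/9 dx = 5764801/1152;  ∫_0^7/2 -343*x^5/9 dx = -40353607/3456;  ∫_0^7/2 2401*x^4/36 dx = 40353607/5760.
  Sum: 5764801/1152 − 40353607/3456 + 40353607/5760 = 5764801/17280.
  ∫_0^7/2 (u')² dx = ∫_0^7/2 (49*x^4 - 686*x^3/3 + 2401*x^2/9) dx. Term by term:
    ∫_0^7/2 49*x^4 dx = 823543/160;  ∫_0^7/2 -686*x^3/3 dx = -823543/96;  ∫_0^7/2 2401*x^2/9 dx = 823543/216.
  Sum: 823543/160 − 823543/96 + 823543/216 = 823543/2160.
∫_0^7/2 u² dx = 5764801/17280, so ||u||_L² = 2401*sqrt(30)/720.
∫_0^7/2 (u')² dx = 823543/2160, so ||u'||_L² = 343*sqrt(105)/180.
Ratio ||u||_L² / ||u'||_L² = sqrt(14)/4.
Sharp Poincaré constant on H^1_0(0, 7/2) is C_P = L/π = 7/(2*π), achieved by sin(2*π/7·x).
A polynomial bump cannot attain the sharp Poincaré constant (only the first sine eigenfunction does), so the ratio is strictly less than C_P, consistent with ||u||_L² ≤ C_P ||u'||_L².


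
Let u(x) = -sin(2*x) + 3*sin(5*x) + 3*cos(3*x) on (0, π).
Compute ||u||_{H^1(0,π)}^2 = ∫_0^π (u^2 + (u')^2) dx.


||u||_{H^1(0,π)}^2 = 48 + 329*π/2

u'(x) = -9*sin(3*x) - 2*cos(2*x) + 15*cos(5*x).
Expand u² and (u')² and integrate term by term on (0, π), using: for integers n ≥ 1, ∫_0^π sin²(nx) dx = ∫_0^π cos²(nx) dx = π/2; for n ≠ n', ∫_0^π sin(nx)sin(n'x) dx = ∫_0^π cos(nx)cos(n'x) dx = 0; and by product-to-sum, ∫_0^π sin(nx)cos(n'x) dx = ½∫_0^π [sin((n+n')x) + sin((n−n')x)] dx, which is 0 when n+n' is even and 2n/(n²−n'²) when n+n' is odd (it need not vanish on (0, π)).
  u² squared terms: (-1)²·∫sin(2x)² dx = 1·π/2 = π/2;  (3)²·∫cos(3x)² dx = 9·π/2 = 9*π/2;  (3)²·∫sin(5x)² dx = 9·π/2 = 9*π/2.
  u² cross terms: 2·(-1)·(3)·∫sin(2x)·cos(3x) dx = -6·(-4/5) = 24/5;  2·(-1)·(3)·∫sin(2x)·sin(5x) dx = -6·(0) = 0;  2·(3)·(3)·∫cos(3x)·sin(5x) dx = 18·(0) = 0.
  So ∫_0^π u² dx = π/2 + 9*π/2 + 9*π/2 + 24/5 + 0 + 0 = 24/5 + 19*π/2.
  (u')² squared terms: (-9)²·∫sin(3x)² dx = 81·π/2 = 81*π/2;  (-2)²·∫cos(2x)² dx = 4·π/2 = 2*π;  (15)²·∫cos(5x)² dx = 225·π/2 = 225*π/2.
  (u')² cross terms: 2·(-9)·(-2)·∫sin(3x)·cos(2x) dx = 36·(6/5) = 216/5;  2·(-9)·(15)·∫sin(3x)·cos(5x) dx = -270·(0) = 0;  2·(-2)·(15)·∫cos(2x)·cos(5x) dx = -60·(0) = 0.
  So ∫_0^π (u')² dx = 81*π/2 + 2*π + 225*π/2 + 216/5 + 0 + 0 = 216/5 + 155*π.
||u||_{H^1}^2 = (24/5 + 19*π/2) + (216/5 + 155*π) = 48 + 329*π/2.


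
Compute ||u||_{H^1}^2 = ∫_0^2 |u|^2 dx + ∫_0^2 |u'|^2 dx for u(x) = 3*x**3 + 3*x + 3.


||u||_{H^1}^2 = 38856/35

The H^1 norm (squared) on an interval (0, L) is
  ||u||_{H^1}^2 = ∫_0^L u(x)^2 dx + ∫_0^L u'(x)^2 dx.
Compute u'(x) = 9*x**2 + 3.
Then u(x)^2 = 9*x**6 + 18*x**4 + 18*x**3 + 9*x**2 + 18*x + 9 and u'(x)^2 = 81*x**4 + 54*x**2 + 9.
Integrate each monomial from 0 to 2 using ∫_0^2 c·x^n dx = c·2^(n+1)/(n+1):
  ∫_0^2 u(x)^2 dx = ∫_0^2 (9*x^6 + 18*x^4 + 18*x^3 + 9*x^2 + 18*x + 9) dx. Term by term:
    ∫_0^2 9*x^6 dx = 1152/7;  ∫_0^2 18*x^4 dx = 576/5;  ∫_0^2 18*x^3 dx = 72;
    ∫_0^2 9*x^2 dx = 24;  ∫_0^2 18*x dx = 36;  ∫_0^2 9 dx = 18.
  Sum: 1152/7 + 576/5 + 72 + 24 + 36 + 18 = 15042/35.
  ∫_0^2 u'(x)^2 dx = ∫_0^2 (81*x^4 + 54*x^2 + 9) dx. Term by term:
    ∫_0^2 81*x^4 dx = 2592/5;  ∫_0^2 54*x^2 dx = 144;  ∫_0^2 9 dx = 18.
  Sum: 2592/5 + 144 + 18 = 3402/5.
Adding: ||u||_{H^1}^2 = 15042/35 + 3402/5 = 38856/35.


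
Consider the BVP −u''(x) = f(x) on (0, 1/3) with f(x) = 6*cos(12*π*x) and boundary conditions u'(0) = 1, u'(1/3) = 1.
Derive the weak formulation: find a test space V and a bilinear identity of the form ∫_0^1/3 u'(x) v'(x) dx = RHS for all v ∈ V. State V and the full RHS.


V = H^1(0, 1/3) (v unrestricted at boundary; u is determined up to an additive constant); weak form: ∫_0^1/3 u'v' dx = ∫_0^1/3 (6*cos(12*π*x)) v dx + v(1/3) − v(0) for all v ∈ V.

Multiply both sides by a test function v and integrate from 0 to 1/3:
  ∫_0^1/3 −u''(x) v(x) dx = ∫_0^1/3 f(x) v(x) dx.
Integrate the LHS by parts once:
  ∫_0^1/3 −u'' v dx = −[u'(x) v(x)]_0^1/3 + ∫_0^1/3 u'(x) v'(x) dx.
Thus ∫_0^1/3 u'(x) v'(x) dx = ∫_0^1/3 f(x) v(x) dx + [u'(x) v(x)]_0^1/3.
Choose V so that boundary terms are either known or forced to vanish.
u has inhomogeneous Neumann u'(0) = 1, u'(1/3) = 1. [u' v]_0^1/3 = (1)·v(1/3) − (1)·v(0) = v(1/3) − v(0). Take V = H^1(0, 1/3); boundary term becomes part of RHS.
Weak formulation: find u (satisfying any essential BC) such that ∫_0^1/3 u'(x) v'(x) dx = ∫_0^1/3 f v dx + v(1/3) − v(0) for all v ∈ V (Neumann data are natural BCs: they enter the RHS as boundary terms).
Substituting f(x) = 6*cos(12*π*x), the right-hand side is ∫_0^1/3 (6*cos(12*π*x)) v dx + v(1/3) − v(0).
Compatibility check (pure Neumann): taking v ≡ 1 ∈ V gives 0 = ∫_0^1/3 f dx + (1) − (1), i.e. ∫_0^1/3 f dx must equal u'(0) − u'(1/3) = 0. Indeed ∫_0^1/3 (6*cos(12*π*x)) dx = 0, so the data are compatible. The solution is then unique only up to an additive constant (fix it e.g. by requiring ∫_0^1/3 u dx = 0).


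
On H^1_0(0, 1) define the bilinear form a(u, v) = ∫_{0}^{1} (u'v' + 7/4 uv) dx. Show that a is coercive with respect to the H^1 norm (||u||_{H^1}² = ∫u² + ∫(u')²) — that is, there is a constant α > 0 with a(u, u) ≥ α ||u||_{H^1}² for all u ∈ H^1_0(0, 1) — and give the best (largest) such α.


α = 1

Coercivity of a(·,·) on H^1_0(0, 1) means a(u, u) ≥ α ||u||_{H^1}² for every u ∈ H^1_0.
The interval has length L = 1, and Poincaré/coercivity depend only on L. Here a(u, u) = ∫(u')² + (7/4)·∫u².
Here c = 7/4 ≥ 1, so a(u,u) = ∫(u')² + c∫u² ≥ ∫(u')² + ∫u² = ||u||_{H^1}², i.e. α = 1 works. No larger α is possible: a(u,u) ≥ α||u||_{H^1}² means (1−α)∫(u')² ≥ (α−c)∫u², and for the modes u_n = sin(nπ(x−x₀)/L) (x₀ the left endpoint) one has ∫u_n²/∫(u_n')² = (L/(nπ))² → 0, so a(u_n,u_n)/||u_n||_{H^1}² → 1. Hence the optimal constant is α = 1.
Therefore α = 1.


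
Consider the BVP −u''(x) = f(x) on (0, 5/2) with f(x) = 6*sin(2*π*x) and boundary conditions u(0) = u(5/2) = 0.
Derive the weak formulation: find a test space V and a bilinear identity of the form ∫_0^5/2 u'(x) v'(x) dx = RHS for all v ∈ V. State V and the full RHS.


V = H^1_0(0, 5/2) (so v(0) = v(5/2) = 0); weak form: ∫_0^5/2 u'v' dx = ∫_0^5/2 (6*sin(2*π*x)) v dx for all v ∈ V.

Multiply both sides by a test function v and integrate from 0 to 5/2:
  ∫_0^5/2 −u''(x) v(x) dx = ∫_0^5/2 f(x) v(x) dx.
Integrate the LHS by parts once:
  ∫_0^5/2 −u'' v dx = −[u'(x) v(x)]_0^5/2 + ∫_0^5/2 u'(x) v'(x) dx.
Thus ∫_0^5/2 u'(x) v'(x) dx = ∫_0^5/2 f(x) v(x) dx + [u'(x) v(x)]_0^5/2.
Choose V so that boundary terms are either known or forced to vanish.
u is Dirichlet: u(0) = u(5/2) = 0. Let V = H^1_0(0, 5/2); then v(0) = v(5/2) = 0, and [u' v]_0^5/2 = 0.
Weak formulation: find u (satisfying any essential BC) such that ∫_0^5/2 u'(x) v'(x) dx = ∫_0^5/2 f v dx for all v ∈ V.
Substituting f(x) = 6*sin(2*π*x), the right-hand side is ∫_0^5/2 (6*sin(2*π*x)) v dx.


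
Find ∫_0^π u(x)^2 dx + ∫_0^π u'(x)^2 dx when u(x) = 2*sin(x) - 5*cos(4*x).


||u||_{H^1(0,π)}^2 = 136/3 + 433*π/2

u'(x) = 20*sin(4*x) + 2*cos(x).
Expand u² and (u')² and integrate term by term on (0, π), using: for integers n ≥ 1, ∫_0^π sin²(nx) dx = ∫_0^π cos²(nx) dx = π/2; for n ≠ n', ∫_0^π sin(nx)sin(n'x) dx = ∫_0^π cos(nx)cos(n'x) dx = 0; and by product-to-sum, ∫_0^π sin(nx)cos(n'x) dx = ½∫_0^π [sin((n+n')x) + sin((n−n')x)] dx, which is 0 when n+n' is even and 2n/(n²−n'²) when n+n' is odd (it need not vanish on (0, π)).
  u² squared terms: (-5)²·∫cos(4x)² dx = 25·π/2 = 25*π/2;  (2)²·∫sin(x)² dx = 4·π/2 = 2*π.
  u² cross terms: 2·(-5)·(2)·∫cos(4x)·sin(x) dx = -20·(-2/15) = 8/3.
  So ∫_0^π u² dx = 25*π/2 + 2*π + 8/3 = 8/3 + 29*π/2.
  (u')² squared terms: (2)²·∫cos(x)² dx = 4·π/2 = 2*π;  (20)²·∫sin(4x)² dx = 400·π/2 = 200*π.
  (u')² cross terms: 2·(2)·(20)·∫cos(x)·sin(4x) dx = 80·(8/15) = 128/3.
  So ∫_0^π (u')² dx = 2*π + 200*π + 128/3 = 128/3 + 202*π.
||u||_{H^1}^2 = (8/3 + 29*π/2) + (128/3 + 202*π) = 136/3 + 433*π/2.


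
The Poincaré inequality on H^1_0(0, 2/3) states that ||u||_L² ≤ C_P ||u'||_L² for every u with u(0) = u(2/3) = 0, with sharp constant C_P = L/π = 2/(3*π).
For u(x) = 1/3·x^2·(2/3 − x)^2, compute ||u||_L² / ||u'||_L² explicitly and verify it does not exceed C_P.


||u||_L² / ||u'||_L² = sqrt(3)/9 < C_P = 2/(3*π).

u(x) = 1/3·x^2·(2/3 − x)^2, so u'(x) = 4*x*(3*x - 2)*(3*x - 1)/27.
u(x) = 1/3·x^2·(2/3 − x)^2 vanishes at x = 0 and x = 2/3, so u ∈ H^1_0(0, 2/3). Differentiate via the product rule and integrate the resulting polynomials term by term.
  ∫_0^2/3 u² dx = ∫_0^2/3 (x^8/9 - 8*x^7/27 + 8*x^6/27 - 32*x^5/243 + 16*x^4/729) dx. Term by term:
    ∫_0^2/3 x^8/9 dx = 512/1594323;  ∫_0^2/3 -8*x^7/27 dx = -256/177147;  ∫_0^2/3 8*x^6/27 dx = 1024/413343;
    ∫_0^2/3 -32*x^5/243 dx = -1024/531441;  ∫_0^2/3 16*x^4/729 dx = 512/885735.
  Sum: 512/1594323 − 256/177147 + 1024/413343 − 1024/531441 + 512/885735 = 256/55801305.
  ∫_0^2/3 (u')² dx = ∫_0^2/3 (16*x^6/9 - 32*x^5/9 + 208*x^4/81 - 64*x^3/81 + 64*x^2/729) dx. Term by term:
    ∫_0^2/3 16*x^6/9 dx = 2048/137781;  ∫_0^2/3 -32*x^5/9 dx = -1024/19683;  ∫_0^2/3 208*x^4/81 dx = 6656/98415;
    ∫_0^2/3 -64*x^3/81 dx = -256/6561;  ∫_0^2/3 64*x^2/729 dx = 512/59049.
  Sum: 2048/137781 − 1024/19683 + 6656/98415 − 256/6561 + 512/59049 = 256/2066715.
∫_0^2/3 u² dx = 256/55801305, so ||u||_L² = 16*sqrt(105)/76545.
∫_0^2/3 (u')² dx = 256/2066715, so ||u'||_L² = 16*sqrt(35)/8505.
Ratio ||u||_L² / ||u'||_L² = sqrt(3)/9.
Sharp Poincaré constant on H^1_0(0, 2/3) is C_P = L/π = 2/(3*π), achieved by sin(3*π/2·x).
A polynomial bump cannot attain the sharp Poincaré constant (only the first sine eigenfunction does), so the ratio is strictly less than C_P, consistent with ||u||_L² ≤ C_P ||u'||_L².


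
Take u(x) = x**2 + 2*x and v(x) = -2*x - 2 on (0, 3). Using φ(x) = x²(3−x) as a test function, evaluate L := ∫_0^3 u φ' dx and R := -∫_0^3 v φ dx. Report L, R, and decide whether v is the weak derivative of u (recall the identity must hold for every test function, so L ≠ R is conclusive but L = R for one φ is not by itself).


LHS = -189/5, RHS = 189/5. No, v is not the weak derivative of u.

u(x) = x**2 + 2*x, classical derivative u'(x) = 2*x + 2.
φ(x) = x²(3−x), so φ'(x) = 3*x*(2 - x).
Note φ(0) = φ(3) = 0, so the boundary term u·φ vanishes.
LHS = ∫_0^3 u(x) φ'(x) dx = ∫_0^3 (-3*x^4 + 12*x^2) dx. Term by term:
  ∫_0^3 -3*x^4 dx = -729/5;  ∫_0^3 12*x^2 dx = 108.
Sum: -729/5 + 108 = -189/5.
So LHS = -189/5.
∫_0^3 v(x) φ(x) dx = ∫_0^3 (2*x^4 - 4*x^3 - 6*x^2) dx. Term by term:
  ∫_0^3 2*x^4 dx = 486/5;  ∫_0^3 -4*x^3 dx = -81;  ∫_0^3 -6*x^2 dx = -54.
Sum: 486/5 − 81 − 54 = -189/5.
So RHS = -∫_0^3 v(x) φ(x) dx = 189/5.
LHS − RHS = -378/5 ≠ 0, so the identity fails.
(For a valid weak derivative the identity must hold for EVERY test function, in particular this one. The failure shows v is NOT the weak derivative of u.)
Correct weak derivative would be u'(x) = 2*x + 2.


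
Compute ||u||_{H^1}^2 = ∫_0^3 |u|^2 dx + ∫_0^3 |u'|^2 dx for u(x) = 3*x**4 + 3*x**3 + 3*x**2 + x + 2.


||u||_{H^1}^2 = 18620733/140

The H^1 norm (squared) on an interval (0, L) is
  ||u||_{H^1}^2 = ∫_0^L u(x)^2 dx + ∫_0^L u'(x)^2 dx.
Compute u'(x) = 12*x**3 + 9*x**2 + 6*x + 1.
Then u(x)^2 = 9*x**8 + 18*x**7 + 27*x**6 + 24*x**5 + 27*x**4 + 18*x**3 + 13*x**2 + 4*x + 4 and u'(x)^2 = 144*x**6 + 216*x**5 + 225*x**4 + 132*x**3 + 54*x**2 + 12*x + 1.
Integrate each monomial from 0 to 3 using ∫_0^3 c·x^n dx = c·3^(n+1)/(n+1):
  ∫_0^3 u(x)^2 dx = ∫_0^3 (9*x^8 + 18*x^7 + 27*x^6 + 24*x^5 + 27*x^4 + 18*x^3 + 13*x^2 + 4*x + 4) dx. Term by term:
    ∫_0^3 9*x^8 dx = 19683;  ∫_0^3 18*x^7 dx = 59049/4;  ∫_0^3 27*x^6 dx = 59049/7;
    ∫_0^3 24*x^5 dx = 2916;  ∫_0^3 27*x^4 dx = 6561/5;  ∫_0^3 18*x^3 dx = 729/2;
    ∫_0^3 13*x^2 dx = 117;  ∫_0^3 4*x dx = 18;  ∫_0^3 4 dx = 12.
  Sum: 19683 + 59049/4 + 59049/7 + 2916 + 6561/5 + 729/2 + 117 + 18 + 12 = 6666873/140.
  ∫_0^3 u'(x)^2 dx = ∫_0^3 (144*x^6 + 216*x^5 + 225*x^4 + 132*x^3 + 54*x^2 + 12*x + 1) dx. Term by term:
    ∫_0^3 144*x^6 dx = 314928/7;  ∫_0^3 216*x^5 dx = 26244;  ∫_0^3 225*x^4 dx = 10935;
    ∫_0^3 132*x^3 dx = 2673;  ∫_0^3 54*x^2 dx = 486;  ∫_0^3 12*x dx = 54;
    ∫_0^3 1 dx = 3.
  Sum: 314928/7 + 26244 + 10935 + 2673 + 486 + 54 + 3 = 597693/7.
Adding: ||u||_{H^1}^2 = 6666873/140 + 597693/7 = 18620733/140.


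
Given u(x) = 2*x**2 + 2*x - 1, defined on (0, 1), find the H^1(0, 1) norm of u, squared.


||u||_{H^1}^2 = 287/15

The H^1 norm (squared) on an interval (0, L) is
  ||u||_{H^1}^2 = ∫_0^L u(x)^2 dx + ∫_0^L u'(x)^2 dx.
Compute u'(x) = 4*x + 2.
Then u(x)^2 = 4*x**4 + 8*x**3 - 4*x + 1 and u'(x)^2 = 16*x**2 + 16*x + 4.
Integrate each monomial from 0 to 1 using ∫_0^1 c·x^n dx = c·1^(n+1)/(n+1):
  ∫_0^1 u(x)^2 dx = ∫_0^1 (4*x^4 + 8*x^3 - 4*x + 1) dx. Term by term:
    ∫_0^1 4*x^4 dx = 4/5;  ∫_0^1 8*x^3 dx = 2;  ∫_0^1 -4*x dx = -2;
    ∫_0^1 1 dx = 1.
  Sum: 4/5 + 2 − 2 + 1 = 9/5.
  ∫_0^1 u'(x)^2 dx = ∫_0^1 (16*x^2 + 16*x + 4) dx. Term by term:
    ∫_0^1 16*x^2 dx = 16/3;  ∫_0^1 16*x dx = 8;  ∫_0^1 4 dx = 4.
  Sum: 16/3 + 8 + 4 = 52/3.
Adding: ||u||_{H^1}^2 = 9/5 + 52/3 = 287/15.


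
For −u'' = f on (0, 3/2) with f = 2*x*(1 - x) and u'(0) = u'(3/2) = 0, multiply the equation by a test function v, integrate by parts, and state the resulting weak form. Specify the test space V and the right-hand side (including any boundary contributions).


V = H^1(0, 3/2) (no boundary constraint on v; u is determined up to an additive constant); weak form: ∫_0^3/2 u'v' dx = ∫_0^3/2 (2*x*(1 - x)) v dx for all v ∈ V.

Multiply both sides by a test function v and integrate from 0 to 3/2:
  ∫_0^3/2 −u''(x) v(x) dx = ∫_0^3/2 f(x) v(x) dx.
Integrate the LHS by parts once:
  ∫_0^3/2 −u'' v dx = −[u'(x) v(x)]_0^3/2 + ∫_0^3/2 u'(x) v'(x) dx.
Thus ∫_0^3/2 u'(x) v'(x) dx = ∫_0^3/2 f(x) v(x) dx + [u'(x) v(x)]_0^3/2.
Choose V so that boundary terms are either known or forced to vanish.
u has homogeneous Neumann: u'(0) = u'(3/2) = 0. So [u' v]_0^3/2 = 0·v(3/2) − 0·v(0) = 0 for any v; take V = H^1(0, 3/2).
Weak formulation: find u (satisfying any essential BC) such that ∫_0^3/2 u'(x) v'(x) dx = ∫_0^3/2 f v dx for all v ∈ V (homogeneous Neumann, so boundary terms vanish).
Substituting f(x) = 2*x*(1 - x), the right-hand side is ∫_0^3/2 (2*x*(1 - x)) v dx.
Compatibility check (pure Neumann): taking v ≡ 1 ∈ V gives 0 = ∫_0^3/2 f dx + (0) − (0), i.e. ∫_0^3/2 f dx must equal u'(0) − u'(3/2) = 0. Indeed ∫_0^3/2 (2*x*(1 - x)) dx = 0, so the data are compatible. The solution is then unique only up to an additive constant (fix it e.g. by requiring ∫_0^3/2 u dx = 0).
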